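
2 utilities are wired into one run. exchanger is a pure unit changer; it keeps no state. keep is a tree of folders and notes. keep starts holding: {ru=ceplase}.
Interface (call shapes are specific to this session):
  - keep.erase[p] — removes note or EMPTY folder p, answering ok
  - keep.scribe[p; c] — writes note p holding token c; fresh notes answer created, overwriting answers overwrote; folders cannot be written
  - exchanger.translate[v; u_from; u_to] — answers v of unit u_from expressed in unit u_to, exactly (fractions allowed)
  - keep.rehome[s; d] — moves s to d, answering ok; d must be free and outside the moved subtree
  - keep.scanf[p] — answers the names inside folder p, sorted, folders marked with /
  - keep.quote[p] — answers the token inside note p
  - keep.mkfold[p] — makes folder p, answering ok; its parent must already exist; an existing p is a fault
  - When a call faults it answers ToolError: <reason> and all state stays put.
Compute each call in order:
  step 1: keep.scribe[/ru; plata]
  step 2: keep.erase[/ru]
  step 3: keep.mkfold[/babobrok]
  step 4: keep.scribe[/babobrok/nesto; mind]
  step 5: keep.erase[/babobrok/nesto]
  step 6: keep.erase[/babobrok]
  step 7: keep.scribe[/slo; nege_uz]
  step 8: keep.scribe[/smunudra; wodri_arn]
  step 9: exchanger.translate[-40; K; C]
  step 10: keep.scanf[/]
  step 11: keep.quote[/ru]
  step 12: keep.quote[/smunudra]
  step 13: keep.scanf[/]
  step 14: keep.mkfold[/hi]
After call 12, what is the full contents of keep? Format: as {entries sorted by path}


% scribe(p: /ru, c: plata) : overwrote
% erase(p: /ru) : ok
% mkfold(p: /babobrok) : ok
% scribe(p: /babobrok/nesto, c: mind) : created
% erase(p: /babobrok/nesto) : ok
% erase(p: /babobrok) : ok
% scribe(p: /slo, c: nege_uz) : created
% scribe(p: /smunudra, c: wodri_arn) : created
% translate(v: -40, u_from: K, u_to: C) : -6263/20
% scanf(p: /) : [slo, smunudra]
% quote(p: /ru) : ToolError: not found
% quote(p: /smunudra) : wodri_arn
% scanf(p: /) : [slo, smunudra]
% mkfold(p: /hi) : ok

Answer: {slo=nege_uz, smunudra=wodri_arn}


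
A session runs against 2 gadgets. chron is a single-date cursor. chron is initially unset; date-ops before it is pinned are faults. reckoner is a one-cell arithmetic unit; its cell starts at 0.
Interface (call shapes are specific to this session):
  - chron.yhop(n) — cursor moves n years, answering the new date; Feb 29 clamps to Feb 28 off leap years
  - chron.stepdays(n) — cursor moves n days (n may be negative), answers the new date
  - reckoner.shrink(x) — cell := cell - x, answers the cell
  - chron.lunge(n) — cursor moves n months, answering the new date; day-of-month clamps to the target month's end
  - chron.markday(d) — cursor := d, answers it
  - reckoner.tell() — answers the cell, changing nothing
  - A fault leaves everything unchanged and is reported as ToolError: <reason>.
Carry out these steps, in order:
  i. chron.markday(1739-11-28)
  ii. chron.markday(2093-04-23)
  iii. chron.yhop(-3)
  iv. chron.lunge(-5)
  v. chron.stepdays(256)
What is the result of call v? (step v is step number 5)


Answer: 2090-08-06

Derivation:
! chron.markday(d='1739-11-28') == 1739-11-28
! chron.markday(d='2093-04-23') == 2093-04-23
! chron.yhop(n='-3') == 2090-04-23
! chron.lunge(n='-5') == 2089-11-23
! chron.stepdays(n='256') == 2090-08-06


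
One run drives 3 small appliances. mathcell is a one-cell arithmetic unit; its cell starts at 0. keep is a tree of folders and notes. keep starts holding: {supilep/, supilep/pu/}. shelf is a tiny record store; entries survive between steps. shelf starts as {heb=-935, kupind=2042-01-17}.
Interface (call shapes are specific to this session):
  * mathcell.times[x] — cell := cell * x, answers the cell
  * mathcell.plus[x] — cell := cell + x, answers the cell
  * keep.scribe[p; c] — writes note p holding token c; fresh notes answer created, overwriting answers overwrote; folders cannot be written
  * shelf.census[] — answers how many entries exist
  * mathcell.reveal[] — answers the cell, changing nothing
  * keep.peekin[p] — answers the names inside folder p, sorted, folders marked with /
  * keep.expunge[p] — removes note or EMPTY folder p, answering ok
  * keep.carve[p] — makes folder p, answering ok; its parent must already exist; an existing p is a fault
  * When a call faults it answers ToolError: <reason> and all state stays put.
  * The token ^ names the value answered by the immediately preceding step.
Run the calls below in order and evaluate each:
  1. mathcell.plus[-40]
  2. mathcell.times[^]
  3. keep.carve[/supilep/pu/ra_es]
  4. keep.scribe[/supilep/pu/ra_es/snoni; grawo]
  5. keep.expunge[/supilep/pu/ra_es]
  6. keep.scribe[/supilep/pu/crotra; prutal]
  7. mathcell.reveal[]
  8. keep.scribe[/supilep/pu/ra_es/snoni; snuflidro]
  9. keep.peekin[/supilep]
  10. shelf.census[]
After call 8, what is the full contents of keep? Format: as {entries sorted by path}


CALL mathcell.plus[x: -40]
RET  -40
CALL mathcell.times[x: ^]
RET  1600
CALL keep.carve[p: /supilep/pu/ra_es]
RET  ok
CALL keep.scribe[p: /supilep/pu/ra_es/snoni; c: grawo]
RET  created
CALL keep.expunge[p: /supilep/pu/ra_es]
RET  ToolError: not empty
CALL keep.scribe[p: /supilep/pu/crotra; c: prutal]
RET  created
CALL mathcell.reveal[]
RET  1600
CALL keep.scribe[p: /supilep/pu/ra_es/snoni; c: snuflidro]
RET  overwrote
CALL keep.peekin[p: /supilep]
RET  [pu/]
CALL shelf.census[]
RET  2

Answer: {supilep/, supilep/pu/, supilep/pu/crotra=prutal, supilep/pu/ra_es/, supilep/pu/ra_es/snoni=snuflidro}


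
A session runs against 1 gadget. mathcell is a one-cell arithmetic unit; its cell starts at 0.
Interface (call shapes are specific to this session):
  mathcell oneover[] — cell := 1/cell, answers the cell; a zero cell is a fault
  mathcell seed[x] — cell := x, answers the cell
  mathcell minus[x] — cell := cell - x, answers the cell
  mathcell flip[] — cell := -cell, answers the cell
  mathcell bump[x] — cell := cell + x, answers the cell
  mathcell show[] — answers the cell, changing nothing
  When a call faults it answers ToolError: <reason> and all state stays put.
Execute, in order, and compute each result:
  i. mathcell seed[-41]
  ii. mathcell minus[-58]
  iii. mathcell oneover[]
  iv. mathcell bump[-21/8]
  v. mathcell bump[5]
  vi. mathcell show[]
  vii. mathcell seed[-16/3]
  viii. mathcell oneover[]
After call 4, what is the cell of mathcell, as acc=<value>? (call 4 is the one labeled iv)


$ mathcell seed x=-41
  -41
$ mathcell minus x=-58
  17
$ mathcell oneover
  1/17
$ mathcell bump x=-21/8
  -349/136
$ mathcell bump x=5
  331/136
$ mathcell show
  331/136
$ mathcell seed x=-16/3
  -16/3
$ mathcell oneover
  -3/16

Answer: acc=-349/136


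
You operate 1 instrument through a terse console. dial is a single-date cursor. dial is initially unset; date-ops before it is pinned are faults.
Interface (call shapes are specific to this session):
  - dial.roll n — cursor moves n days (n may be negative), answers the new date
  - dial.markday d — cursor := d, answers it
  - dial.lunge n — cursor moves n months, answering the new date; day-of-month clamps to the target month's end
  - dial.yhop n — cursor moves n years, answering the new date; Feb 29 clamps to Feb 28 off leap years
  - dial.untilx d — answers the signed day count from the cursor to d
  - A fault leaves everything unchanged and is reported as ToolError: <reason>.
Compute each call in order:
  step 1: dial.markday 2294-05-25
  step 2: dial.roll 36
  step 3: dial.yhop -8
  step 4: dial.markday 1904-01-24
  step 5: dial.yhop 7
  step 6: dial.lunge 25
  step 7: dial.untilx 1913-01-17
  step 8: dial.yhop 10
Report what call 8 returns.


I run markday on 2294-05-25, which returns 2294-05-25.
I run roll on 36, — result: 2294-06-30.
Calling yhop on -8, and observe 2286-06-30.
I call markday on 1904-01-24, giving 1904-01-24.
I call yhop on 7, yielding 1911-01-24.
I use lunge on 25, giving 1913-02-24.
I use untilx on 1913-01-17, yielding -38.
Invoking yhop on 10: 1923-02-24.

Answer: 1923-02-24


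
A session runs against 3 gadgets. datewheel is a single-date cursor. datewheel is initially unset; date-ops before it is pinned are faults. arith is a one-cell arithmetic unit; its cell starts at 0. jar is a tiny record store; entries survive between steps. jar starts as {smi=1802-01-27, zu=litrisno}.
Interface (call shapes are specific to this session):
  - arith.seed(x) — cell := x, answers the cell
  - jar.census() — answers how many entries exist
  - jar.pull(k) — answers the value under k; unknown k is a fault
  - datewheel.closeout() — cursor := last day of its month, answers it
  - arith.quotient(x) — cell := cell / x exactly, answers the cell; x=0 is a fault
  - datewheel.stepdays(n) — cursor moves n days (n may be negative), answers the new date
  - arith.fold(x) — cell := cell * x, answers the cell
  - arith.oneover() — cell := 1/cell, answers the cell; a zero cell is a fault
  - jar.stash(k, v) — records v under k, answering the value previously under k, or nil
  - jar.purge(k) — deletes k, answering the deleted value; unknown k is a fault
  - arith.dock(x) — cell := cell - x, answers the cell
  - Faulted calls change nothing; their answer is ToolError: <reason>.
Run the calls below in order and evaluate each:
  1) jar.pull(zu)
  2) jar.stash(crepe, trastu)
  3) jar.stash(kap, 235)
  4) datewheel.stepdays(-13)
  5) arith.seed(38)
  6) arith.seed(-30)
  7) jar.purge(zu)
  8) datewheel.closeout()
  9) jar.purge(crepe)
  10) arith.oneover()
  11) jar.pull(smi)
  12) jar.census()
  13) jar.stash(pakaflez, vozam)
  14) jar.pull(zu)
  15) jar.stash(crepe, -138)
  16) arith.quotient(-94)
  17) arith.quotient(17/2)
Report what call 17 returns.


Answer: 1/23970

Derivation:
-- jar.pull(k=zu) => litrisno
-- jar.stash(k=crepe, v=trastu) => nil
-- jar.stash(k=kap, v=235) => nil
-- datewheel.stepdays(n=-13) => ToolError: no date set
-- arith.seed(x=38) => 38
-- arith.seed(x=-30) => -30
-- jar.purge(k=zu) => litrisno
-- datewheel.closeout() => ToolError: no date set
-- jar.purge(k=crepe) => trastu
-- arith.oneover() => -1/30
-- jar.pull(k=smi) => 1802-01-27
-- jar.census() => 2
-- jar.stash(k=pakaflez, v=vozam) => nil
-- jar.pull(k=zu) => ToolError: no such key zu
-- jar.stash(k=crepe, v=-138) => nil
-- arith.quotient(x=-94) => 1/2820
-- arith.quotient(x=17/2) => 1/23970


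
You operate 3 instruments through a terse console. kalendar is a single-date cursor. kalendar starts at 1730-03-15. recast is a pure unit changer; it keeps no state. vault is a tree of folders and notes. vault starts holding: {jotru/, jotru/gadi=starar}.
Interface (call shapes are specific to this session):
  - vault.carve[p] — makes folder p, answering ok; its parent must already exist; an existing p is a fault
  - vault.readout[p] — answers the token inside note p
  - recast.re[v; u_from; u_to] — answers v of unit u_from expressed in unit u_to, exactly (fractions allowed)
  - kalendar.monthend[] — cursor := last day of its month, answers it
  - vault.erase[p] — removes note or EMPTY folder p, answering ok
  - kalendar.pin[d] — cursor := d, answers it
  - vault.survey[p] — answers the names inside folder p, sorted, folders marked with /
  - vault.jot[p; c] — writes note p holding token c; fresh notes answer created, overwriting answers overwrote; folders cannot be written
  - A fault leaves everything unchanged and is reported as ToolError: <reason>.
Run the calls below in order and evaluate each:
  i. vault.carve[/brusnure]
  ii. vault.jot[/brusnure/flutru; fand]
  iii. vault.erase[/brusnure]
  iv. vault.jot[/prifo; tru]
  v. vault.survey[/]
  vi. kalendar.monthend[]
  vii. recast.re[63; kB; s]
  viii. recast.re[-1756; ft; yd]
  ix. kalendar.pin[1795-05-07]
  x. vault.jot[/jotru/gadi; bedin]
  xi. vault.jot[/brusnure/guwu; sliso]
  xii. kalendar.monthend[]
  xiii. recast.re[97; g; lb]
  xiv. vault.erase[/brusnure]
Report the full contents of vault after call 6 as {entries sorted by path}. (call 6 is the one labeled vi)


Answer: {brusnure/, brusnure/flutru=fand, jotru/, jotru/gadi=starar, prifo=tru}

Derivation:
==> vault.carve(p→/brusnure)
<== ok
==> vault.jot(p→/brusnure/flutru, c→fand)
<== created
==> vault.erase(p→/brusnure)
<== ToolError: not empty
==> vault.jot(p→/prifo, c→tru)
<== created
==> vault.survey(p→/)
<== [brusnure/, jotru/, prifo]
==> kalendar.monthend()
<== 1730-03-31
==> recast.re(v→63, u_from→kB, u_to→s)
<== ToolError: incompatible units
==> recast.re(v→-1756, u_from→ft, u_to→yd)
<== -1756/3
==> kalendar.pin(d→1795-05-07)
<== 1795-05-07
==> vault.jot(p→/jotru/gadi, c→bedin)
<== overwrote
==> vault.jot(p→/brusnure/guwu, c→sliso)
<== created
==> kalendar.monthend()
<== 1795-05-31
==> recast.re(v→97, u_from→g, u_to→lb)
<== 100000/467621
==> vault.erase(p→/brusnure)
<== ToolError: not empty


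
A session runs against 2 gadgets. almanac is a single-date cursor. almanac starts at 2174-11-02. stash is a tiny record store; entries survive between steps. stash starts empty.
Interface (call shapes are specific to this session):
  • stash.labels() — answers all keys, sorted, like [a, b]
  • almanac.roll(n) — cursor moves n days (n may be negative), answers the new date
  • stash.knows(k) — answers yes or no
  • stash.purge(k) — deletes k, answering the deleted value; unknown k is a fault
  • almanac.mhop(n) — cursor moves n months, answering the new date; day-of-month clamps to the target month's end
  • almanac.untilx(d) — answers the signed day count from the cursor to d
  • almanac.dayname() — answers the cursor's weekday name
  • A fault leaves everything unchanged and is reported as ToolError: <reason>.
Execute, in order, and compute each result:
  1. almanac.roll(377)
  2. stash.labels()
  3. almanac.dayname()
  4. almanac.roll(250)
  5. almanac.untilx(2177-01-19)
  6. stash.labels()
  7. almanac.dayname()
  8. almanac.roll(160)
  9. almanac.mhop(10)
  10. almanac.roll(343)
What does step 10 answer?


Answer: 2178-10-06

Derivation:
Invoking almanac.roll with 377, giving 2175-11-14.
I use stash.labels, and see [].
Then almanac.dayname(), and see Tuesday.
I call almanac.roll with 250: 2176-07-21.
Calling almanac.untilx with 2177-01-19, → 182.
Invoking stash.labels(): [].
I invoke almanac.dayname(), and see Sunday.
Then almanac.roll with 160, and observe 2176-12-28.
Next I call almanac.mhop with 10, → 2177-10-28.
Now I run almanac.roll with 343: 2178-10-06.


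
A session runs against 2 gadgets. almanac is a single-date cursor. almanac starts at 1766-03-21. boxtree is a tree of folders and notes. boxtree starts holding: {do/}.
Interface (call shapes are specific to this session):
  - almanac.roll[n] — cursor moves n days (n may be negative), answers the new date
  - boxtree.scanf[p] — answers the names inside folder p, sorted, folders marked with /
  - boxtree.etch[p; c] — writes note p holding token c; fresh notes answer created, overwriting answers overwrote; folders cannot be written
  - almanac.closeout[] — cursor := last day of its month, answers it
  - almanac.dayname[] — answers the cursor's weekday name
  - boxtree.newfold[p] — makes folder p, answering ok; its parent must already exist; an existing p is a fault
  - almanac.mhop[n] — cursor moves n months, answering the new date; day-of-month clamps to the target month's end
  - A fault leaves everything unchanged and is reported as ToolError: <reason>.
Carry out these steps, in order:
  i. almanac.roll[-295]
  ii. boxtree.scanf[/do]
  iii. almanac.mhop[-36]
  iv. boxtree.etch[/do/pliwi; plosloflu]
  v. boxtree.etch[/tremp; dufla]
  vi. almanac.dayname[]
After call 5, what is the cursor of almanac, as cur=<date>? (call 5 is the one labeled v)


Answer: cur=1762-05-30

Derivation:
Step: almanac.roll[n→-295]
Result: 1765-05-30
Step: boxtree.scanf[p→/do]
Result: []
Step: almanac.mhop[n→-36]
Result: 1762-05-30
Step: boxtree.etch[p→/do/pliwi; c→plosloflu]
Result: created
Step: boxtree.etch[p→/tremp; c→dufla]
Result: created
Step: almanac.dayname[]
Result: Sunday


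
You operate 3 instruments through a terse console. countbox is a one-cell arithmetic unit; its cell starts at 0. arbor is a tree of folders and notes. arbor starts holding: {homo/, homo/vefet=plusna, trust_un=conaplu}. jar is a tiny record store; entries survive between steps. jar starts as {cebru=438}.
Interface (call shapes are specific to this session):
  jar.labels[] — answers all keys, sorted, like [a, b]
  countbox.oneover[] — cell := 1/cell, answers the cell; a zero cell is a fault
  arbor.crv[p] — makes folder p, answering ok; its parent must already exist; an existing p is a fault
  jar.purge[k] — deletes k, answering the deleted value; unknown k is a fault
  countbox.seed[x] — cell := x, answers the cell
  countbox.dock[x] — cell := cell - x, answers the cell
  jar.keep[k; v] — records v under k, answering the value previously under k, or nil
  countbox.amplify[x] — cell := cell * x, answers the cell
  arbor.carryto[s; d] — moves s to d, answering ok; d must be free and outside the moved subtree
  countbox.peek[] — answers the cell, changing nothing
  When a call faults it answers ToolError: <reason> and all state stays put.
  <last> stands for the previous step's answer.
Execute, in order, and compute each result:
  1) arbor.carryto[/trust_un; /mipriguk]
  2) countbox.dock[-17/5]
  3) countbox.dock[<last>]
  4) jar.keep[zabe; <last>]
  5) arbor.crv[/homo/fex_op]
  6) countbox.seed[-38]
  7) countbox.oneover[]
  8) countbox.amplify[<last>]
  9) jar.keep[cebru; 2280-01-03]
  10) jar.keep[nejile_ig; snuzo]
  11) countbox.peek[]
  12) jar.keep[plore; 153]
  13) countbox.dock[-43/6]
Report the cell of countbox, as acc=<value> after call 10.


# carryto(s: /trust_un, d: /mipriguk) -> ok
# dock(x: -17/5) -> 17/5
# dock(x: <last>) -> 0
# keep(k: zabe, v: <last>) -> nil
# crv(p: /homo/fex_op) -> ok
# seed(x: -38) -> -38
# oneover() -> -1/38
# amplify(x: <last>) -> 1/1444
# keep(k: cebru, v: 2280-01-03) -> 438
# keep(k: nejile_ig, v: snuzo) -> nil
# peek() -> 1/1444
# keep(k: plore, v: 153) -> nil
# dock(x: -43/6) -> 31049/4332

Answer: acc=1/1444


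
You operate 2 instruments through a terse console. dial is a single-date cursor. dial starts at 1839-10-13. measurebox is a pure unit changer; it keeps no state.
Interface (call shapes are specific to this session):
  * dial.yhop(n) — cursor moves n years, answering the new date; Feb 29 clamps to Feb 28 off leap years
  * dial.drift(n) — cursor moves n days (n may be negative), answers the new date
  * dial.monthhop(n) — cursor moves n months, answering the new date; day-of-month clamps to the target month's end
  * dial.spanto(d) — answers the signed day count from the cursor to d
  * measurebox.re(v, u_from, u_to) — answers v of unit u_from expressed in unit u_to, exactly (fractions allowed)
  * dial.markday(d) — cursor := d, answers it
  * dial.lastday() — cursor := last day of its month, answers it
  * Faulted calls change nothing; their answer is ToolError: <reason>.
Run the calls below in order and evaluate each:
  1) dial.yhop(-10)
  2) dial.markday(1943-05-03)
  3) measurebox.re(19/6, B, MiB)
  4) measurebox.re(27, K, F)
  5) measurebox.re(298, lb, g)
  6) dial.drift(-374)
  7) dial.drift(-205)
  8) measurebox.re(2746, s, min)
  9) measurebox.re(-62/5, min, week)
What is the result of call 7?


;; 1. dial.yhop(n→-10) : 1829-10-13
;; 2. dial.markday(d→1943-05-03) : 1943-05-03
;; 3. measurebox.re(v→19/6, u_from→B, u_to→MiB) : 19/6291456
;; 4. measurebox.re(v→27, u_from→K, u_to→F) : -41107/100
;; 5. measurebox.re(v→298, u_from→lb, u_to→g) : 6758526313/50000
;; 6. dial.drift(n→-374) : 1942-04-24
;; 7. dial.drift(n→-205) : 1941-10-01
;; 8. measurebox.re(v→2746, u_from→s, u_to→min) : 1373/30
;; 9. measurebox.re(v→-62/5, u_from→min, u_to→week) : -31/25200

Answer: 1941-10-01


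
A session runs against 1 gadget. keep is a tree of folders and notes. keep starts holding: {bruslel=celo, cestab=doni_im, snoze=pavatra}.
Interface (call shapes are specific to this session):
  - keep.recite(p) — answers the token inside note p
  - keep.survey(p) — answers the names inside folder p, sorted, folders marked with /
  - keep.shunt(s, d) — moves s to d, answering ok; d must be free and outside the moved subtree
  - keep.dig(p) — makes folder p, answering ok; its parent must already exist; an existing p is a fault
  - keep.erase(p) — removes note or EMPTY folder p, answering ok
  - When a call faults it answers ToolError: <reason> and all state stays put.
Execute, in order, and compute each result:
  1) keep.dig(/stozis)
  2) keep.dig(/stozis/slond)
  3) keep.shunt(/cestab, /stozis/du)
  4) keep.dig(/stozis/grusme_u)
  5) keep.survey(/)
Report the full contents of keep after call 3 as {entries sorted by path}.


Answer: {bruslel=celo, snoze=pavatra, stozis/, stozis/du=doni_im, stozis/slond/}

Derivation:
! dig(p: /stozis) ~> ok
! dig(p: /stozis/slond) ~> ok
! shunt(s: /cestab, d: /stozis/du) ~> ok
! dig(p: /stozis/grusme_u) ~> ok
! survey(p: /) ~> [bruslel, snoze, stozis/]


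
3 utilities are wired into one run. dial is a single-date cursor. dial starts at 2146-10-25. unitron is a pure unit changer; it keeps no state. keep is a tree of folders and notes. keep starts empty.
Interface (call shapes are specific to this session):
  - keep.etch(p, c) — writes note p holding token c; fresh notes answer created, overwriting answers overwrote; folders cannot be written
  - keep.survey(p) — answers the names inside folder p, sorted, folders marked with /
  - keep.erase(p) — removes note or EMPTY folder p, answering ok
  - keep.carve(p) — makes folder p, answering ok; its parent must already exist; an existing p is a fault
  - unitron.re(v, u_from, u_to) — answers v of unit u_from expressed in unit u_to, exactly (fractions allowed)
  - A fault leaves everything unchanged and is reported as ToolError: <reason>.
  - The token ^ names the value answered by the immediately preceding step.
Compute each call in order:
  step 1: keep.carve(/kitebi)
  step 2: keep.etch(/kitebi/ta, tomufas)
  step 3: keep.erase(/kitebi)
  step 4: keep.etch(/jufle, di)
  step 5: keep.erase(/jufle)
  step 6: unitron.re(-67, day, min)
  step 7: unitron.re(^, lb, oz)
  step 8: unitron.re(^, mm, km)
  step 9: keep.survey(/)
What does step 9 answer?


Answer: [kitebi/]

Derivation:
[in] carve p=/kitebi
[out] ok
[in] etch p=/kitebi/ta c=tomufas
[out] created
[in] erase p=/kitebi
[out] ToolError: not empty
[in] etch p=/jufle c=di
[out] created
[in] erase p=/jufle
[out] ok
[in] re v=-67 u_from=day u_to=min
[out] -96480
[in] re v=^ u_from=lb u_to=oz
[out] -1543680
[in] re v=^ u_from=mm u_to=km
[out] -4824/3125
[in] survey p=/
[out] [kitebi/]


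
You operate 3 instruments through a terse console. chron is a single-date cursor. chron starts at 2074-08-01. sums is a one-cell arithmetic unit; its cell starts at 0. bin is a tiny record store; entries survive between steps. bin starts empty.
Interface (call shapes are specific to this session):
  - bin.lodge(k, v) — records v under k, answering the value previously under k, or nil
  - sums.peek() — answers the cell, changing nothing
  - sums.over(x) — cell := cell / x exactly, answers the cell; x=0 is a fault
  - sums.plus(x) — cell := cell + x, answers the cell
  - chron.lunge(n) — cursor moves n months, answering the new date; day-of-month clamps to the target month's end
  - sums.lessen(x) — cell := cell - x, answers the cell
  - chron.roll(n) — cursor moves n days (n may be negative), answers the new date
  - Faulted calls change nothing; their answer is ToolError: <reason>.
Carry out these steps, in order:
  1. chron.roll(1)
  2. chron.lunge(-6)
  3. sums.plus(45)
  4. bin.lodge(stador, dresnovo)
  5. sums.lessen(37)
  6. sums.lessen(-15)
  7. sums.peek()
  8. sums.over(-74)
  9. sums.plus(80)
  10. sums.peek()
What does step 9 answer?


Answer: 5897/74

Derivation:
I call roll with n='1', and observe 2074-08-02.
Using lunge with n='-6', and observe 2074-02-02.
I call plus with x='45', and observe 45.
I invoke lodge with k='stador', v='dresnovo', and get nil.
Now I run lessen with x='37', yielding 8.
I run lessen with x='-15', yielding 23.
I invoke peek(), and get 23.
Next I call over with x='-74', which returns -23/74.
Then plus with x='80', giving 5897/74.
Then peek, and see 5897/74.


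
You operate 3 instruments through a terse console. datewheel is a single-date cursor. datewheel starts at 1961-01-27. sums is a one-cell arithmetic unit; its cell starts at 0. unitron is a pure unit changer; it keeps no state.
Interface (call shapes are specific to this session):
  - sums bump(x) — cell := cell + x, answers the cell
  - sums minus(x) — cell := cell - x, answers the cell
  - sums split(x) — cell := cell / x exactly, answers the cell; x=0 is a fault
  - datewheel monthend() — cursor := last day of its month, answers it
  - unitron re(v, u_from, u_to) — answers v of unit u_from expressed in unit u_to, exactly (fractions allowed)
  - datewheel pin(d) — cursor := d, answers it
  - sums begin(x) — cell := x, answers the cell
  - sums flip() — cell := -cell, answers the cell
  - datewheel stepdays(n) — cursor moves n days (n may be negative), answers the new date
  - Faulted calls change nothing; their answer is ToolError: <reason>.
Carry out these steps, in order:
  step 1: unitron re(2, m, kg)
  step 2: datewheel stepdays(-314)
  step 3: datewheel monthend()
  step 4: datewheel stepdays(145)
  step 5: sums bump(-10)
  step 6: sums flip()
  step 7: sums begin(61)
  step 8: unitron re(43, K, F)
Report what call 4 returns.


Answer: 1960-08-23

Derivation:
~$ unitron re 2 m kg
[out] ToolError: incompatible units
~$ datewheel stepdays -314
[out] 1960-03-19
~$ datewheel monthend
[out] 1960-03-31
~$ datewheel stepdays 145
[out] 1960-08-23
~$ sums bump -10
[out] -10
~$ sums flip
[out] 10
~$ sums begin 61
[out] 61
~$ unitron re 43 K F
[out] -38227/100


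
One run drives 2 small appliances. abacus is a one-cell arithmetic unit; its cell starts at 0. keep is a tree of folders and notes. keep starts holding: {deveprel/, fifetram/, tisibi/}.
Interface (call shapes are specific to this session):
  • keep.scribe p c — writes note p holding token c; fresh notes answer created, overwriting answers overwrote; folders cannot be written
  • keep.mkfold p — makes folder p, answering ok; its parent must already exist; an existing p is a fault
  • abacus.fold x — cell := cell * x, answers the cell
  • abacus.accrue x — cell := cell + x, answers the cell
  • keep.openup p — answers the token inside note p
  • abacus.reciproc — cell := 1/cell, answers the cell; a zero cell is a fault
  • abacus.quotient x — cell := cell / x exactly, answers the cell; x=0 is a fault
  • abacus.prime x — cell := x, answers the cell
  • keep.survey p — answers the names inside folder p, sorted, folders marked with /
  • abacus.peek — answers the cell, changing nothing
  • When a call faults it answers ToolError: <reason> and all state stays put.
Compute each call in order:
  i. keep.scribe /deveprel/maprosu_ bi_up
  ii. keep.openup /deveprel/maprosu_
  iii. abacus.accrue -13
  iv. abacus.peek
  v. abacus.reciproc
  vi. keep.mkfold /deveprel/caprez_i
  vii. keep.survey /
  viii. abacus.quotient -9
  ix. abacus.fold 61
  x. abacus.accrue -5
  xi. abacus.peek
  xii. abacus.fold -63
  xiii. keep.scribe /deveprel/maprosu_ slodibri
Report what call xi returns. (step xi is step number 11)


Answer: -524/117

Derivation:
! keep.scribe(p='/deveprel/maprosu_', c='bi_up') : created
! keep.openup(p='/deveprel/maprosu_') : bi_up
! abacus.accrue(x='-13') : -13
! abacus.peek() : -13
! abacus.reciproc() : -1/13
! keep.mkfold(p='/deveprel/caprez_i') : ok
! keep.survey(p='/') : [deveprel/, fifetram/, tisibi/]
! abacus.quotient(x='-9') : 1/117
! abacus.fold(x='61') : 61/117
! abacus.accrue(x='-5') : -524/117
! abacus.peek() : -524/117
! abacus.fold(x='-63') : 3668/13
! keep.scribe(p='/deveprel/maprosu_', c='slodibri') : overwrote


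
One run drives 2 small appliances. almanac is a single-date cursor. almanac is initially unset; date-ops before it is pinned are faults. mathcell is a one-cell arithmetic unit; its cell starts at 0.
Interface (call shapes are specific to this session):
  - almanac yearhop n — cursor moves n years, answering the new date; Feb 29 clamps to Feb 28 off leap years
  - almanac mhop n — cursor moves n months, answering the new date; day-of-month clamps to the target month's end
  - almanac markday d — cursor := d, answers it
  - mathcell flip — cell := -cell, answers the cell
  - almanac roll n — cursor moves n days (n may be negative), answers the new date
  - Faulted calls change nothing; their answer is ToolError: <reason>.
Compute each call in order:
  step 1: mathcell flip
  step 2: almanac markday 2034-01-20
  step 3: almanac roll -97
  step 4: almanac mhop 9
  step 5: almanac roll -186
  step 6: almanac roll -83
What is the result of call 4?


$ mathcell flip
[out] 0
$ almanac markday d→2034-01-20
[out] 2034-01-20
$ almanac roll n→-97
[out] 2033-10-15
$ almanac mhop n→9
[out] 2034-07-15
$ almanac roll n→-186
[out] 2034-01-10
$ almanac roll n→-83
[out] 2033-10-19

Answer: 2034-07-15


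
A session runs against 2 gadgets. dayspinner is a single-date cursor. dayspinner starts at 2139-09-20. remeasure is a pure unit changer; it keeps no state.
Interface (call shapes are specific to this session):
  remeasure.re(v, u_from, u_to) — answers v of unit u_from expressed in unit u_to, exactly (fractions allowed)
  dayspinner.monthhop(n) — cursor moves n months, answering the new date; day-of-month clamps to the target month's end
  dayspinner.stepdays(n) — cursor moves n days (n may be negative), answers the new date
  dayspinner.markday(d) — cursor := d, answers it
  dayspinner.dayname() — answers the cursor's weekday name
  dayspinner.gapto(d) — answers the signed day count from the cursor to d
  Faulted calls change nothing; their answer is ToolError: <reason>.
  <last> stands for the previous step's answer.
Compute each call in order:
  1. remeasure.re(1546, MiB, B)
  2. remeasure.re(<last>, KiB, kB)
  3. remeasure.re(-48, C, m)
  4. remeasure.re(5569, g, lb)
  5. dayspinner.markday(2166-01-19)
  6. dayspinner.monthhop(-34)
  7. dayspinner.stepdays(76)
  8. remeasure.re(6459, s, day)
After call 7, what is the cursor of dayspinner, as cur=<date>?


# re(v=1546, u_from=MiB, u_to=B) == 1621098496
# re(v=<last>, u_from=KiB, u_to=kB) == 207500607488/125
# re(v=-48, u_from=C, u_to=m) == ToolError: incompatible units
# re(v=5569, u_from=g, u_to=lb) == 556900000/45359237
# markday(d=2166-01-19) == 2166-01-19
# monthhop(n=-34) == 2163-03-19
# stepdays(n=76) == 2163-06-03
# re(v=6459, u_from=s, u_to=day) == 2153/28800

Answer: cur=2163-06-03


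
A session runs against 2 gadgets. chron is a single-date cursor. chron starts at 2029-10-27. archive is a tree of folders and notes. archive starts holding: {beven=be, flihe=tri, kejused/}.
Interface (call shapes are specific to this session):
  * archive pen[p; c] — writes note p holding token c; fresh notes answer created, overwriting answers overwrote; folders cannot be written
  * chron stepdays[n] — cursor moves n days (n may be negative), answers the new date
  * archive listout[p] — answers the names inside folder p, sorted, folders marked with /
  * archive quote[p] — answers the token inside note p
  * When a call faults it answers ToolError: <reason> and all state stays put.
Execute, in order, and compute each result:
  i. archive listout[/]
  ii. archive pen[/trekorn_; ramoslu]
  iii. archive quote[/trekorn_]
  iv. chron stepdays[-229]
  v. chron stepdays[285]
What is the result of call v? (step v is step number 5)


CALL archive listout[p=/]
RET  [beven, flihe, kejused/]
CALL archive pen[p=/trekorn_; c=ramoslu]
RET  created
CALL archive quote[p=/trekorn_]
RET  ramoslu
CALL chron stepdays[n=-229]
RET  2029-03-12
CALL chron stepdays[n=285]
RET  2029-12-22

Answer: 2029-12-22


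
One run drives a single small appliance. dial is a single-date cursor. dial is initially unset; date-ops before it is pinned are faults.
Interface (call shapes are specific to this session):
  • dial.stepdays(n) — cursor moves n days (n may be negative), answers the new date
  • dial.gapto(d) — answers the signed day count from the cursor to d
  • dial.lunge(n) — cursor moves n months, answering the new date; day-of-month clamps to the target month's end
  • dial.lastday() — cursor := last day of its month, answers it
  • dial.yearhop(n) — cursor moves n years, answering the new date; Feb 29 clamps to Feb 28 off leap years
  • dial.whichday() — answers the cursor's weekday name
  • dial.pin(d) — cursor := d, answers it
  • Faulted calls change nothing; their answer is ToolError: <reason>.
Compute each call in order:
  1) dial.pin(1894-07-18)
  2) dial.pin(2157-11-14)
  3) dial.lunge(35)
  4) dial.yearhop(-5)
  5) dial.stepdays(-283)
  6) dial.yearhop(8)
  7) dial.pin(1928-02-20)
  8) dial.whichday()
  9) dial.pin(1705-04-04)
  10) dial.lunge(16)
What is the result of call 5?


Answer: 2155-01-04

Derivation:
CALL dial.pin[1894-07-18]
RET  1894-07-18
CALL dial.pin[2157-11-14]
RET  2157-11-14
CALL dial.lunge[35]
RET  2160-10-14
CALL dial.yearhop[-5]
RET  2155-10-14
CALL dial.stepdays[-283]
RET  2155-01-04
CALL dial.yearhop[8]
RET  2163-01-04
CALL dial.pin[1928-02-20]
RET  1928-02-20
CALL dial.whichday[]
RET  Monday
CALL dial.pin[1705-04-04]
RET  1705-04-04
CALL dial.lunge[16]
RET  1706-08-04


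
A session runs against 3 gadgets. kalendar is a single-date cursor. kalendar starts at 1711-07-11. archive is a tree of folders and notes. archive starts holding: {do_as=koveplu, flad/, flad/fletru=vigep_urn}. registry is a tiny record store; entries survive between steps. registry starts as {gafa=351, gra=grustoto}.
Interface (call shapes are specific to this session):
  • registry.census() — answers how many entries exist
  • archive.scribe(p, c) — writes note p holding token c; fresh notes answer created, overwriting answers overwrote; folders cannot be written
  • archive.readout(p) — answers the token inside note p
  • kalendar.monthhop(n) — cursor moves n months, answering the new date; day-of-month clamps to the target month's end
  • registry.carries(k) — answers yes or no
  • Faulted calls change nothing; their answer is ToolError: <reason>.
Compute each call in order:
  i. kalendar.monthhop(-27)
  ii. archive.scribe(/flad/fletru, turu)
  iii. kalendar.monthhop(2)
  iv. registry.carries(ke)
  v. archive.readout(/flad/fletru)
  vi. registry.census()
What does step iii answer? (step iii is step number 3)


Do: kalendar.monthhop[n=-27]
See: 1709-04-11
Do: archive.scribe[p=/flad/fletru; c=turu]
See: overwrote
Do: kalendar.monthhop[n=2]
See: 1709-06-11
Do: registry.carries[k=ke]
See: no
Do: archive.readout[p=/flad/fletru]
See: turu
Do: registry.census[]
See: 2

Answer: 1709-06-11


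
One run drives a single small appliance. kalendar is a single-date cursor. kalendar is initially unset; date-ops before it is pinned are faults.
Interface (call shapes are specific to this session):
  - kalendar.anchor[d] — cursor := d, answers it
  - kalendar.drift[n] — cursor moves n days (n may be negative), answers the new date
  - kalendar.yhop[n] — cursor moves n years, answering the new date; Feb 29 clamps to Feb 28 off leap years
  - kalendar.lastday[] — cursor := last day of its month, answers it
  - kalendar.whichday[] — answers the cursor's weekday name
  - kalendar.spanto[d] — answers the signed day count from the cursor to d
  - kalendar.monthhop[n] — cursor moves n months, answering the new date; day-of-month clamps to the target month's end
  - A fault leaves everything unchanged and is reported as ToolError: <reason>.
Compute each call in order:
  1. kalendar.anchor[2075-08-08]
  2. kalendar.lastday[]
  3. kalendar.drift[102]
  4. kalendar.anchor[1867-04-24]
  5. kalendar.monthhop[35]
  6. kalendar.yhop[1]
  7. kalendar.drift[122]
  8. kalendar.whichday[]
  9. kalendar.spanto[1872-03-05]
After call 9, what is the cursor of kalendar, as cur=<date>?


! 1. anchor(d='2075-08-08') => 2075-08-08
! 2. lastday() => 2075-08-31
! 3. drift(n='102') => 2075-12-11
! 4. anchor(d='1867-04-24') => 1867-04-24
! 5. monthhop(n='35') => 1870-03-24
! 6. yhop(n='1') => 1871-03-24
! 7. drift(n='122') => 1871-07-24
! 8. whichday() => Monday
! 9. spanto(d='1872-03-05') => 225

Answer: cur=1871-07-24


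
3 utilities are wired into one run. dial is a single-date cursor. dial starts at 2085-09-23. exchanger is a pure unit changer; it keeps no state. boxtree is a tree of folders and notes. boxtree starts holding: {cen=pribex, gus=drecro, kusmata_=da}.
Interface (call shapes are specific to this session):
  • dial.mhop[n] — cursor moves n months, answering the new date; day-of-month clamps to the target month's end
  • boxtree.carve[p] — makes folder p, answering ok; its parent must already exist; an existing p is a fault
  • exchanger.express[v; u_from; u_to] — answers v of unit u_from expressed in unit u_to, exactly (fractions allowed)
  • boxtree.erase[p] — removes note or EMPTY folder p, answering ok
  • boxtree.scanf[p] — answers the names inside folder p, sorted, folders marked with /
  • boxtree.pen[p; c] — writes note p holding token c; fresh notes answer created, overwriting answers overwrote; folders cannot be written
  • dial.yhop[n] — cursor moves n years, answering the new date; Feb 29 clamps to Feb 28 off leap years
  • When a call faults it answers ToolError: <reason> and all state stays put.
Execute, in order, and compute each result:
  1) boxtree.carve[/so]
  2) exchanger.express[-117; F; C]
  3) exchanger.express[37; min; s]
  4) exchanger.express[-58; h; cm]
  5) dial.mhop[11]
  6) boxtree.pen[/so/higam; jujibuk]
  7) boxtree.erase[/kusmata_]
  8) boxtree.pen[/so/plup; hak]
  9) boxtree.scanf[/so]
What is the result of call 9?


Invoking boxtree.carve passing p: /so, yielding ok.
I call exchanger.express passing v: -117, u_from: F, u_to: C, and get -745/9.
Next I call exchanger.express passing v: 37, u_from: min, u_to: s, and get 2220.
Invoking exchanger.express passing v: -58, u_from: h, u_to: cm, giving ToolError: incompatible units.
Now I run dial.mhop passing n: 11, — result: 2086-08-23.
I invoke boxtree.pen passing p: /so/higam, c: jujibuk, yielding created.
Invoking boxtree.erase passing p: /kusmata_, which returns ok.
Calling boxtree.pen passing p: /so/plup, c: hak, and get created.
I use boxtree.scanf passing p: /so, which returns [higam, plup].

Answer: [higam, plup]


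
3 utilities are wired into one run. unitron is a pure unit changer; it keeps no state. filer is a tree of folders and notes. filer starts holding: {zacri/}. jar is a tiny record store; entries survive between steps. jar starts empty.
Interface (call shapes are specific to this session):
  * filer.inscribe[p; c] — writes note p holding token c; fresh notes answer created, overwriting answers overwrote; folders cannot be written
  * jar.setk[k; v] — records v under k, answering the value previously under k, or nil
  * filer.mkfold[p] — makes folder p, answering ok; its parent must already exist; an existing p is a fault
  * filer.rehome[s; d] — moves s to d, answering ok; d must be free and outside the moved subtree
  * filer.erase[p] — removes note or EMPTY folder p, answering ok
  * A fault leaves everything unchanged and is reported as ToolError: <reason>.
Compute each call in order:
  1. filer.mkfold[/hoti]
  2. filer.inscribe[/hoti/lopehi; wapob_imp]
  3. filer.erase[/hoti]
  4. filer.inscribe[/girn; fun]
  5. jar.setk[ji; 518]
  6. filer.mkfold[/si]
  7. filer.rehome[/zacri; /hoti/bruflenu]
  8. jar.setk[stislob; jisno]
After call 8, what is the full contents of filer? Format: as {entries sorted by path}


Answer: {girn=fun, hoti/, hoti/bruflenu/, hoti/lopehi=wapob_imp, si/}

Derivation:
·→ mkfold(p=/hoti)
·← ok
·→ inscribe(p=/hoti/lopehi, c=wapob_imp)
·← created
·→ erase(p=/hoti)
·← ToolError: not empty
·→ inscribe(p=/girn, c=fun)
·← created
·→ setk(k=ji, v=518)
·← nil
·→ mkfold(p=/si)
·← ok
·→ rehome(s=/zacri, d=/hoti/bruflenu)
·← ok
·→ setk(k=stislob, v=jisno)
·← nil
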